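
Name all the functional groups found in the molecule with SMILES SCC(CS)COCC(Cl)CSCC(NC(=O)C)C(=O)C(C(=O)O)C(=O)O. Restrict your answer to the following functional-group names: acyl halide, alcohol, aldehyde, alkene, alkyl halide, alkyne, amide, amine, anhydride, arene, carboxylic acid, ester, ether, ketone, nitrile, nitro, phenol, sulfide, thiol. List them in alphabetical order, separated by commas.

Reading the structure from left to right:
  HSCH2: –SH on an sp³ carbon → thiol.
  CH(CH2SH): pendant –CH2SH → thiol.
  CH2OCH2: C–O–C with sp³ carbons on both sides and no adjacent C=O → ether.
  CH(Cl): halogen on an sp³ carbon → alkyl halide.
  CH2SCH2: C–S–C linkage → sulfide (thioether).
  CH(NHCOCH3): pendant –NHC(=O)CH3: N bonded to a carbonyl → amide (not amine).
  CO: –C(=O)– with carbon on both sides → ketone.
  CH(COOH): pendant –COOH: carbonyl C bonded to C and –OH → carboxylic acid.
  COOH: –COOH: carbonyl C bonded to –OH and C → carboxylic acid (the –OH is not a separate alcohol).

alkyl halide, amide, carboxylic acid, ether, ketone, sulfide, thiol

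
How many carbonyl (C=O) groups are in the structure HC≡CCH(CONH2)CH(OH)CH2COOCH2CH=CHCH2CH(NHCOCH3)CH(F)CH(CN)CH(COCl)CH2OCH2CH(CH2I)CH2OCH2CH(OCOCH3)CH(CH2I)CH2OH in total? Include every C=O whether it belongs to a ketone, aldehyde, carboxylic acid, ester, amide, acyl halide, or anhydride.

CH(CONH2): amide, 1 C=O (running total 1).
CH2COOCH2: ester, 1 C=O (running total 2).
CH(NHCOCH3): amide, 1 C=O (running total 3).
CH(COCl): acyl halide, 1 C=O (running total 4).
CH(OCOCH3): ester, 1 C=O (running total 5).

5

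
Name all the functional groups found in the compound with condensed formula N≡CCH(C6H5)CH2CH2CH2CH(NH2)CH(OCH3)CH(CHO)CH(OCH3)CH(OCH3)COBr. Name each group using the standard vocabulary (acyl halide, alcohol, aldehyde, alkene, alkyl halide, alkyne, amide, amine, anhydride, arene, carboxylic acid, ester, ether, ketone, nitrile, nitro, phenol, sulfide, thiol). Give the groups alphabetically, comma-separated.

Reading the structure from left to right:
  N≡C: N≡C–: carbon triple-bonded to nitrogen → nitrile.
  CH(C6H5): pendant –C6H5: benzene ring → arene.
  CH(NH2): –NH2 on an sp³ carbon with no adjacent C=O → amine.
  CH(OCH3): pendant –OCH3: C–O–C with sp³ C, no adjacent C=O → ether.
  CH(CHO): pendant –CHO: carbonyl C bonded to C and H → aldehyde.
  CH(OCH3): pendant –OCH3: C–O–C with sp³ C, no adjacent C=O → ether.
  CH(OCH3): pendant –OCH3: C–O–C with sp³ C, no adjacent C=O → ether.
  COBr: –C(=O)Br: carbonyl C bonded to C and to a halogen → acyl halide (not alkyl halide).

acyl halide, aldehyde, amine, arene, ether, nitrile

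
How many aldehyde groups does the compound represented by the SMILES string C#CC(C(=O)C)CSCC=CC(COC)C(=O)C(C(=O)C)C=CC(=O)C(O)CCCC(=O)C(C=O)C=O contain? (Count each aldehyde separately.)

2

Taking each segment in turn:
  HC≡C: C≡C triple bond → alkyne.
  CH(COCH3): pendant –COCH3: carbonyl C bonded to two carbons → ketone.
  CH2SCH2: C–S–C linkage → sulfide (thioether).
  CH=CH: C=C double bond → alkene.
  CH(CH2OCH3): pendant –CH2OCH3: C–O–C linkage → ether.
  CO: –C(=O)– with carbon on both sides → ketone.
  CH(COCH3): pendant –COCH3: carbonyl C bonded to two carbons → ketone.
  CH=CH: C=C double bond → alkene.
  CO: –C(=O)– with carbon on both sides → ketone.
  CH(OH): –OH on an sp³ carbon → alcohol (secondary).
  CO: –C(=O)– with carbon on both sides → ketone.
  CH(CHO): pendant –CHO: carbonyl C bonded to C and H → aldehyde.
  CHO: terminal –CHO: carbonyl C bonded to H and C → aldehyde.
Aldehyde appears at: CH(CHO), CHO → 2.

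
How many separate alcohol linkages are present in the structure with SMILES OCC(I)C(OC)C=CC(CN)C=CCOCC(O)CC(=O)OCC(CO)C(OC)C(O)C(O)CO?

Taking each segment in turn:
  HOCH2: HO– on an sp³ carbon → alcohol.
  CH(I): halogen on an sp³ carbon → alkyl halide.
  CH(OCH3): pendant –OCH3: C–O–C with sp³ C, no adjacent C=O → ether.
  CH=CH: C=C double bond → alkene.
  CH(CH2NH2): pendant –CH2NH2: N on sp³ C, no adjacent C=O → amine.
  CH=CH: C=C double bond → alkene.
  CH2OCH2: C–O–C with sp³ carbons on both sides and no adjacent C=O → ether.
  CH(OH): –OH on an sp³ carbon → alcohol (secondary).
  CH2COOCH2: –C(=O)–O–C with C on the carbonyl side → ester.
  CH(CH2OH): pendant –CH2OH on an sp³ backbone C → alcohol.
  CH(OCH3): pendant –OCH3: C–O–C with sp³ C, no adjacent C=O → ether.
  CH(OH): –OH on an sp³ carbon → alcohol (secondary).
  CH(OH): –OH on an sp³ carbon → alcohol (secondary).
  CH2OH: –OH on an sp³ carbon → alcohol.
Alcohol appears at: HOCH2, CH(OH), CH(CH2OH), CH(OH), CH(OH), CH2OH → 6.

6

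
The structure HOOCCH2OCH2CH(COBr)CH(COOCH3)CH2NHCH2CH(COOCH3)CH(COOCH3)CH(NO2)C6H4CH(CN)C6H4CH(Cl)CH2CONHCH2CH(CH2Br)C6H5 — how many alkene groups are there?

–COOH: carbonyl C bonded to –OH and C → carboxylic acid (the –OH is not a separate alcohol).
C–O–C with sp³ carbons on both sides and no adjacent C=O → ether.
pendant –C(=O)X: carbonyl C bonded to C and halogen → acyl halide.
pendant –COOCH3: carbonyl C bonded to C and –OCH3 → ester.
C–N–C with sp³ carbons and no adjacent C=O → amine (secondary).
pendant –COOCH3: carbonyl C bonded to C and –OCH3 → ester.
pendant –COOCH3: carbonyl C bonded to C and –OCH3 → ester.
–NO2 on an sp³ carbon → nitro (the N=O is not a carbonyl).
para-disubstituted benzene ring → arene.
pendant –C≡N: nitrile.
para-disubstituted benzene ring → arene.
halogen on an sp³ carbon → alkyl halide.
–C(=O)–N– linkage → amide (the N is not an amine).
pendant –CH2X: halogen on sp³ carbon → alkyl halide.
–C6H5 phenyl ring → arene.
No segment is a alkene: C6H4 is arene, not alkene; C6H4 is arene, not alkene; C6H5 is arene, not alkene. → 0.

0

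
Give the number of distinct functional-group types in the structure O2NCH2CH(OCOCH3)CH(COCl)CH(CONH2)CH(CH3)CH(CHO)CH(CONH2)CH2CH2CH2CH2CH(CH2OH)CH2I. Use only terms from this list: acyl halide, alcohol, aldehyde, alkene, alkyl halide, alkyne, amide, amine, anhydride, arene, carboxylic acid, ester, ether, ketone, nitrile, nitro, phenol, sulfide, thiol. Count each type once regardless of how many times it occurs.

Reading the structure from left to right:
  O2NCH2: –NO2 on carbon → nitro group.
  CH(OCOCH3): pendant –OC(=O)CH3: an acyloxy group → ester.
  CH(COCl): pendant –C(=O)X: carbonyl C bonded to C and halogen → acyl halide.
  CH(CONH2): pendant –CONH2: carbonyl C bonded to C and N → amide.
  CH(CHO): pendant –CHO: carbonyl C bonded to C and H → aldehyde.
  CH(CONH2): pendant –CONH2: carbonyl C bonded to C and N → amide.
  CH(CH2OH): pendant –CH2OH on an sp³ backbone C → alcohol.
  CH2I: halogen on an sp³ carbon → alkyl halide.
Distinct types present: acyl halide, alcohol, aldehyde, alkyl halide, amide, ester, nitro.

7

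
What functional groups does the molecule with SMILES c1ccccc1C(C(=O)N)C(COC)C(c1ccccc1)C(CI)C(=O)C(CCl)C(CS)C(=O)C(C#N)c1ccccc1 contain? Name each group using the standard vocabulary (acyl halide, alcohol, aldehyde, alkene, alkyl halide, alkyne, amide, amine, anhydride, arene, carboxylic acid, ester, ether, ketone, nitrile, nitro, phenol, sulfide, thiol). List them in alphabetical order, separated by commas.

Working along the chain:
  C6H5: C6H5– phenyl ring → arene.
  CH(CONH2): pendant –CONH2: carbonyl C bonded to C and N → amide.
  CH(CH2OCH3): pendant –CH2OCH3: C–O–C linkage → ether.
  CH(C6H5): pendant –C6H5: benzene ring → arene.
  CH(CH2I): pendant –CH2X: halogen on sp³ carbon → alkyl halide.
  CO: –C(=O)– with carbon on both sides → ketone.
  CH(CH2Cl): pendant –CH2X: halogen on sp³ carbon → alkyl halide.
  CH(CH2SH): pendant –CH2SH → thiol.
  CO: –C(=O)– with carbon on both sides → ketone.
  CH(CN): pendant –C≡N: nitrile.
  C6H5: –C6H5 phenyl ring → arene.

alkyl halide, amide, arene, ether, ketone, nitrile, thiol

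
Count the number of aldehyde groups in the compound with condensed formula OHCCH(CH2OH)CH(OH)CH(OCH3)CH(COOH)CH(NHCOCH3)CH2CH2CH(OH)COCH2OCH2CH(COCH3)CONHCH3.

1

Taking each segment in turn:
  OHC: terminal –CHO: carbonyl C bonded to H and C → aldehyde.
  CH(CH2OH): pendant –CH2OH on an sp³ backbone C → alcohol.
  CH(OH): –OH on an sp³ carbon → alcohol (secondary).
  CH(OCH3): pendant –OCH3: C–O–C with sp³ C, no adjacent C=O → ether.
  CH(COOH): pendant –COOH: carbonyl C bonded to C and –OH → carboxylic acid.
  CH(NHCOCH3): pendant –NHC(=O)CH3: N bonded to a carbonyl → amide (not amine).
  CH(OH): –OH on an sp³ carbon → alcohol (secondary).
  CO: –C(=O)– with carbon on both sides → ketone.
  CH2OCH2: C–O–C with sp³ carbons on both sides and no adjacent C=O → ether.
  CH(COCH3): pendant –COCH3: carbonyl C bonded to two carbons → ketone.
  CONHCH3: –C(=O)NHCH3: carbonyl C bonded to C and to N → amide (the N is not an amine).
Aldehyde appears at: OHC → 1.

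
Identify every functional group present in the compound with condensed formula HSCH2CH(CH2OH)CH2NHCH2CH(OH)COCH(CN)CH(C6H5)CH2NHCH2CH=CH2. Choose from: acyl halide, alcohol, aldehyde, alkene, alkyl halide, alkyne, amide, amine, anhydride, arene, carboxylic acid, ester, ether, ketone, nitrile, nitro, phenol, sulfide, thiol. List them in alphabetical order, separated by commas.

–SH on an sp³ carbon → thiol.
pendant –CH2OH on an sp³ backbone C → alcohol.
C–N–C with sp³ carbons and no adjacent C=O → amine (secondary).
–OH on an sp³ carbon → alcohol (secondary).
–C(=O)– with carbon on both sides → ketone.
pendant –C≡N: nitrile.
pendant –C6H5: benzene ring → arene.
C–N–C with sp³ carbons and no adjacent C=O → amine (secondary).
C=C double bond → alkene.

alcohol, alkene, amine, arene, ketone, nitrile, thiol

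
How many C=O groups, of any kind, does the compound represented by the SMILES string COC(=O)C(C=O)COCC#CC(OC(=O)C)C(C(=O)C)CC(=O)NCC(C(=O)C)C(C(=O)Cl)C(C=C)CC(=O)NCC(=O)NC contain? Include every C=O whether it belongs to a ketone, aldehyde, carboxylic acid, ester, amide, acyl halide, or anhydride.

CH3OOC: ester, 1 C=O (running total 1).
CH(CHO): aldehyde, 1 C=O (running total 2).
CH(OCOCH3): ester, 1 C=O (running total 3).
CH(COCH3): ketone, 1 C=O (running total 4).
CH2CONHCH2: amide, 1 C=O (running total 5).
CH(COCH3): ketone, 1 C=O (running total 6).
CH(COCl): acyl halide, 1 C=O (running total 7).
CH2CONHCH2: amide, 1 C=O (running total 8).
CONHCH3: amide, 1 C=O (running total 9).

9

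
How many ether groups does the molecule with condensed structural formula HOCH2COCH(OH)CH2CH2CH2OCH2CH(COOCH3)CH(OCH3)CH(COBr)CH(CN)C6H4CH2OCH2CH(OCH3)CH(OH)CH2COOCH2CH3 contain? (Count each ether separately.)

HO– on an sp³ carbon → alcohol.
–C(=O)– with carbon on both sides → ketone.
–OH on an sp³ carbon → alcohol (secondary).
C–O–C with sp³ carbons on both sides and no adjacent C=O → ether.
pendant –COOCH3: carbonyl C bonded to C and –OCH3 → ester.
pendant –OCH3: C–O–C with sp³ C, no adjacent C=O → ether.
pendant –C(=O)X: carbonyl C bonded to C and halogen → acyl halide.
pendant –C≡N: nitrile.
para-disubstituted benzene ring → arene.
C–O–C with sp³ carbons on both sides and no adjacent C=O → ether.
pendant –OCH3: C–O–C with sp³ C, no adjacent C=O → ether.
–OH on an sp³ carbon → alcohol (secondary).
–C(=O)–O–C with C on the carbonyl side → ester.
Ether appears at: CH2OCH2, CH(OCH3), CH2OCH2, CH(OCH3) → 4.

4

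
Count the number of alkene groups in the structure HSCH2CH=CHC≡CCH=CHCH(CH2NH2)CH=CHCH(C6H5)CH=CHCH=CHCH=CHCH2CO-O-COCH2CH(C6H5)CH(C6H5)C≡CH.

Working along the chain:
  HSCH2: –SH on an sp³ carbon → thiol.
  CH=CH: C=C double bond → alkene.
  C≡C: C≡C triple bond → alkyne.
  CH=CH: C=C double bond → alkene.
  CH(CH2NH2): pendant –CH2NH2: N on sp³ C, no adjacent C=O → amine.
  CH=CH: C=C double bond → alkene.
  CH(C6H5): pendant –C6H5: benzene ring → arene.
  CH=CH: C=C double bond → alkene.
  CH=CH: C=C double bond → alkene.
  CH=CH: C=C double bond → alkene.
  CH2CO-O-COCH2: two acyl groups sharing one oxygen, –C(=O)–O–C(=O)– → anhydride.
  CH(C6H5): pendant –C6H5: benzene ring → arene.
  CH(C6H5): pendant –C6H5: benzene ring → arene.
  C≡CH: C≡C triple bond → alkyne.
Alkene appears at: CH=CH, CH=CH, CH=CH, CH=CH, CH=CH, CH=CH → 6.

6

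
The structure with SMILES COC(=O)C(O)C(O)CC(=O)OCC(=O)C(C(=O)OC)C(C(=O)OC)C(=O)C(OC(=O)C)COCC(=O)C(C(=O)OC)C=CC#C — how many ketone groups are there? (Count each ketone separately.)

Working along the chain:
  CH3OOC: CH3O–C(=O)–: carbonyl C bonded to C and to –OCH3 → ester (not ketone + ether).
  CH(OH): –OH on an sp³ carbon → alcohol (secondary).
  CH(OH): –OH on an sp³ carbon → alcohol (secondary).
  CH2COOCH2: –C(=O)–O–C with C on the carbonyl side → ester.
  CO: –C(=O)– with carbon on both sides → ketone.
  CH(COOCH3): pendant –COOCH3: carbonyl C bonded to C and –OCH3 → ester.
  CH(COOCH3): pendant –COOCH3: carbonyl C bonded to C and –OCH3 → ester.
  CO: –C(=O)– with carbon on both sides → ketone.
  CH(OCOCH3): pendant –OC(=O)CH3: an acyloxy group → ester.
  CH2OCH2: C–O–C with sp³ carbons on both sides and no adjacent C=O → ether.
  CO: –C(=O)– with carbon on both sides → ketone.
  CH(COOCH3): pendant –COOCH3: carbonyl C bonded to C and –OCH3 → ester.
  CH=CH: C=C double bond → alkene.
  C≡CH: C≡C triple bond → alkyne.
Ketone appears at: CO, CO, CO → 3.

3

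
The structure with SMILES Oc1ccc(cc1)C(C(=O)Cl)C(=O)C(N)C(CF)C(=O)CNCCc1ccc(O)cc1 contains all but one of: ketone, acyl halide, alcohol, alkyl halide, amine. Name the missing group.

alcohol

alkyl halide: present (CH(CH2F) — pendant –CH2X: halogen on sp³ carbon → alkyl halide).
amine: present (CH(NH2) — –NH2 on an sp³ carbon with no adjacent C=O → amine).
ketone: present (CO — –C(=O)– with carbon on both sides → ketone).
acyl halide: present (CH(COCl) — pendant –C(=O)X: carbonyl C bonded to C and halogen → acyl halide).
alcohol: absent. In each of HOC6H4 and C6H4OH, the –OH is on an aromatic ring carbon; that is a phenol, not an alcohol.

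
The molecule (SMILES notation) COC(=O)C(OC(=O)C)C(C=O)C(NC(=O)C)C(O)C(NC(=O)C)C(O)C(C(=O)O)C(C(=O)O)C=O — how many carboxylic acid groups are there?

Working along the chain:
  CH3OOC: CH3O–C(=O)–: carbonyl C bonded to C and to –OCH3 → ester (not ketone + ether).
  CH(OCOCH3): pendant –OC(=O)CH3: an acyloxy group → ester.
  CH(CHO): pendant –CHO: carbonyl C bonded to C and H → aldehyde.
  CH(NHCOCH3): pendant –NHC(=O)CH3: N bonded to a carbonyl → amide (not amine).
  CH(OH): –OH on an sp³ carbon → alcohol (secondary).
  CH(NHCOCH3): pendant –NHC(=O)CH3: N bonded to a carbonyl → amide (not amine).
  CH(OH): –OH on an sp³ carbon → alcohol (secondary).
  CH(COOH): pendant –COOH: carbonyl C bonded to C and –OH → carboxylic acid.
  CH(COOH): pendant –COOH: carbonyl C bonded to C and –OH → carboxylic acid.
  CHO: terminal –CHO: carbonyl C bonded to H and C → aldehyde.
Carboxylic acid appears at: CH(COOH), CH(COOH) → 2.

2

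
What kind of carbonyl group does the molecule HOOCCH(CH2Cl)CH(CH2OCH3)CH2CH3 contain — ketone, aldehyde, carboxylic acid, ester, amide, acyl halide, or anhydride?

carboxylic acid

The carbonyl is in the HOOC segment: –COOH: carbonyl C bonded to –OH and C → carboxylic acid (the –OH is not a separate alcohol).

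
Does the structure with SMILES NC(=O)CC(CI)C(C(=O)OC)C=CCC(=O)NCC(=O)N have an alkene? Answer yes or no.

yes

Taking each segment in turn:
  H2NCO: –C(=O)NH2: carbonyl C bonded to C and to N → amide (the N is not a separate amine).
  CH(CH2I): pendant –CH2X: halogen on sp³ carbon → alkyl halide.
  CH(COOCH3): pendant –COOCH3: carbonyl C bonded to C and –OCH3 → ester.
  CH=CH: C=C double bond → alkene.
  CH2CONHCH2: –C(=O)–N– linkage → amide (the N is not an amine).
  CONH2: –C(=O)NH2: carbonyl C bonded to C and to N → amide (the N is not a separate amine).
The CH=CH segment supplies the alkene: C=C double bond → alkene.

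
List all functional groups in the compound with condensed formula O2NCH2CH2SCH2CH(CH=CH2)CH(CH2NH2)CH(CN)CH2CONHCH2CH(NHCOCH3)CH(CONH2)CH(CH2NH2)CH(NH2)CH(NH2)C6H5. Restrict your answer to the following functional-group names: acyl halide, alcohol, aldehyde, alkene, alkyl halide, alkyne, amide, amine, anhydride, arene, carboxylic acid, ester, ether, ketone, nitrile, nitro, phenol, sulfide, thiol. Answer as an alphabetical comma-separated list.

Reading the structure from left to right:
  O2NCH2: –NO2 on carbon → nitro group.
  CH2SCH2: C–S–C linkage → sulfide (thioether).
  CH(CH=CH2): pendant –CH=CH2: C=C double bond → alkene.
  CH(CH2NH2): pendant –CH2NH2: N on sp³ C, no adjacent C=O → amine.
  CH(CN): pendant –C≡N: nitrile.
  CH2CONHCH2: –C(=O)–N– linkage → amide (the N is not an amine).
  CH(NHCOCH3): pendant –NHC(=O)CH3: N bonded to a carbonyl → amide (not amine).
  CH(CONH2): pendant –CONH2: carbonyl C bonded to C and N → amide.
  CH(CH2NH2): pendant –CH2NH2: N on sp³ C, no adjacent C=O → amine.
  CH(NH2): –NH2 on an sp³ carbon with no adjacent C=O → amine.
  CH(NH2): –NH2 on an sp³ carbon with no adjacent C=O → amine.
  C6H5: –C6H5 phenyl ring → arene.

alkene, amide, amine, arene, nitrile, nitro, sulfide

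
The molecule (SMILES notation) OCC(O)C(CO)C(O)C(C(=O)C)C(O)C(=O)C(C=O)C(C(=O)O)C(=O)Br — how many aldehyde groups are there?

HO– on an sp³ carbon → alcohol.
–OH on an sp³ carbon → alcohol (secondary).
pendant –CH2OH on an sp³ backbone C → alcohol.
–OH on an sp³ carbon → alcohol (secondary).
pendant –COCH3: carbonyl C bonded to two carbons → ketone.
–OH on an sp³ carbon → alcohol (secondary).
–C(=O)– with carbon on both sides → ketone.
pendant –CHO: carbonyl C bonded to C and H → aldehyde.
pendant –COOH: carbonyl C bonded to C and –OH → carboxylic acid.
–C(=O)Br: carbonyl C bonded to C and to a halogen → acyl halide (not alkyl halide).
Aldehyde appears at: CH(CHO) → 1.

1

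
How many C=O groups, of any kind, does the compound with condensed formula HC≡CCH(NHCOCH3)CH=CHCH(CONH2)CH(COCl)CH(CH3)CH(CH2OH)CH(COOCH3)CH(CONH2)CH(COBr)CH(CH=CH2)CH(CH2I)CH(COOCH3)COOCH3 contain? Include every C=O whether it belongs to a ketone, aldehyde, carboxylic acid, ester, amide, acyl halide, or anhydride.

8

CH(NHCOCH3): amide, 1 C=O (running total 1).
CH(CONH2): amide, 1 C=O (running total 2).
CH(COCl): acyl halide, 1 C=O (running total 3).
CH(COOCH3): ester, 1 C=O (running total 4).
CH(CONH2): amide, 1 C=O (running total 5).
CH(COBr): acyl halide, 1 C=O (running total 6).
CH(COOCH3): ester, 1 C=O (running total 7).
COOCH3: ester, 1 C=O (running total 8).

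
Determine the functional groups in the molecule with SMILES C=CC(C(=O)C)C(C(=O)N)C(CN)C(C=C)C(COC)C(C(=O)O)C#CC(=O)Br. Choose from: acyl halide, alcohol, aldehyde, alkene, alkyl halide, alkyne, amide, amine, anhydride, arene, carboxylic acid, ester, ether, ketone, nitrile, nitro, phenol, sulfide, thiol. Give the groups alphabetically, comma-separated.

Taking each segment in turn:
  CH2=CH: C=C double bond → alkene.
  CH(COCH3): pendant –COCH3: carbonyl C bonded to two carbons → ketone.
  CH(CONH2): pendant –CONH2: carbonyl C bonded to C and N → amide.
  CH(CH2NH2): pendant –CH2NH2: N on sp³ C, no adjacent C=O → amine.
  CH(CH=CH2): pendant –CH=CH2: C=C double bond → alkene.
  CH(CH2OCH3): pendant –CH2OCH3: C–O–C linkage → ether.
  CH(COOH): pendant –COOH: carbonyl C bonded to C and –OH → carboxylic acid.
  C≡C: C≡C triple bond → alkyne.
  COBr: –C(=O)Br: carbonyl C bonded to C and to a halogen → acyl halide (not alkyl halide).

acyl halide, alkene, alkyne, amide, amine, carboxylic acid, ether, ketone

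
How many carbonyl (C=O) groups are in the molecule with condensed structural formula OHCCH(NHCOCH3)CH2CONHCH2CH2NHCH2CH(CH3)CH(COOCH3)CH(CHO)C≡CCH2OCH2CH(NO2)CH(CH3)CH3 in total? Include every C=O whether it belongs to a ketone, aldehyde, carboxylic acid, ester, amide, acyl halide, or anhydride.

OHC: aldehyde, 1 C=O (running total 1).
CH(NHCOCH3): amide, 1 C=O (running total 2).
CH2CONHCH2: amide, 1 C=O (running total 3).
CH(COOCH3): ester, 1 C=O (running total 4).
CH(CHO): aldehyde, 1 C=O (running total 5).

5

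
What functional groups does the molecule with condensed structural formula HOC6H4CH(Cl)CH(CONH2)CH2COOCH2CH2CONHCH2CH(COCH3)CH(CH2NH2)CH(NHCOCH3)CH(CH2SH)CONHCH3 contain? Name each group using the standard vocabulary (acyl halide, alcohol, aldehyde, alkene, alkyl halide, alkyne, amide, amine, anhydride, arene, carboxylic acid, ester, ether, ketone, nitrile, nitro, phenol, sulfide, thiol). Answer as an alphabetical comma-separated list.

–OH attached directly to an aromatic ring → phenol (not alcohol); the ring itself is an arene.
halogen on an sp³ carbon → alkyl halide.
pendant –CONH2: carbonyl C bonded to C and N → amide.
–C(=O)–O–C with C on the carbonyl side → ester.
–C(=O)–N– linkage → amide (the N is not an amine).
pendant –COCH3: carbonyl C bonded to two carbons → ketone.
pendant –CH2NH2: N on sp³ C, no adjacent C=O → amine.
pendant –NHC(=O)CH3: N bonded to a carbonyl → amide (not amine).
pendant –CH2SH → thiol.
–C(=O)NHCH3: carbonyl C bonded to C and to N → amide (the N is not an amine).

alkyl halide, amide, amine, arene, ester, ketone, phenol, thiol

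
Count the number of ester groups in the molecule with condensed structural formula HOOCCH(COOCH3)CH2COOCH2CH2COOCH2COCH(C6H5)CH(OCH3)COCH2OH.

–COOH: carbonyl C bonded to –OH and C → carboxylic acid (the –OH is not a separate alcohol).
pendant –COOCH3: carbonyl C bonded to C and –OCH3 → ester.
–C(=O)–O–C with C on the carbonyl side → ester.
–C(=O)–O–C with C on the carbonyl side → ester.
–C(=O)– with carbon on both sides → ketone.
pendant –C6H5: benzene ring → arene.
pendant –OCH3: C–O–C with sp³ C, no adjacent C=O → ether.
–C(=O)– with carbon on both sides → ketone.
–OH on an sp³ carbon → alcohol.
Ester appears at: CH(COOCH3), CH2COOCH2, CH2COOCH2 → 3.

3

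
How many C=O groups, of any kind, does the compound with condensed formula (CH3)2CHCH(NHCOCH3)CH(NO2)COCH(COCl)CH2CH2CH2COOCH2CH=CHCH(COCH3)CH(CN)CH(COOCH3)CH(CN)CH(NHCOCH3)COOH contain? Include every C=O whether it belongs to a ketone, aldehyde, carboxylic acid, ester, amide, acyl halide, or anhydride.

CH(NHCOCH3): amide, 1 C=O (running total 1).
CO: ketone, 1 C=O (running total 2).
CH(COCl): acyl halide, 1 C=O (running total 3).
CH2COOCH2: ester, 1 C=O (running total 4).
CH(COCH3): ketone, 1 C=O (running total 5).
CH(COOCH3): ester, 1 C=O (running total 6).
CH(NHCOCH3): amide, 1 C=O (running total 7).
COOH: carboxylic acid, 1 C=O (running total 8).

8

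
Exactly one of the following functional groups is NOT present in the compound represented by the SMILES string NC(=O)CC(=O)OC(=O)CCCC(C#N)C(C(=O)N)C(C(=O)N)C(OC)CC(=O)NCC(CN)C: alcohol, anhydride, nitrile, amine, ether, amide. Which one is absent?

ether: present (CH(OCH3) — pendant –OCH3: C–O–C with sp³ C, no adjacent C=O → ether).
anhydride: present (CH2CO-O-COCH2 — two acyl groups sharing one oxygen, –C(=O)–O–C(=O)– → anhydride).
amine: present (CH(CH2NH2) — pendant –CH2NH2: N on sp³ C, no adjacent C=O → amine).
nitrile: present (CH(CN) — pendant –C≡N: nitrile).
amide: present (H2NCO — –C(=O)NH2: carbonyl C bonded to C and to N → amide (the N is not a separate amine)).
alcohol: no segment matches this pattern.

alcohol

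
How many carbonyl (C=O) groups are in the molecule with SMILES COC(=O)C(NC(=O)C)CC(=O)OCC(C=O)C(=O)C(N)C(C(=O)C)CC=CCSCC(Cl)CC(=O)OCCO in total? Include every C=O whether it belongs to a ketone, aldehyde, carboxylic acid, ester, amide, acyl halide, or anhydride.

7

CH3OOC: ester, 1 C=O (running total 1).
CH(NHCOCH3): amide, 1 C=O (running total 2).
CH2COOCH2: ester, 1 C=O (running total 3).
CH(CHO): aldehyde, 1 C=O (running total 4).
CO: ketone, 1 C=O (running total 5).
CH(COCH3): ketone, 1 C=O (running total 6).
CH2COOCH2: ester, 1 C=O (running total 7).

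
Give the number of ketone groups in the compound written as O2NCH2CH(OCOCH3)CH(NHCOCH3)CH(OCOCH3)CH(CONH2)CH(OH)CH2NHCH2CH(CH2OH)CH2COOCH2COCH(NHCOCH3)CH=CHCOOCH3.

Taking each segment in turn:
  O2NCH2: –NO2 on carbon → nitro group.
  CH(OCOCH3): pendant –OC(=O)CH3: an acyloxy group → ester.
  CH(NHCOCH3): pendant –NHC(=O)CH3: N bonded to a carbonyl → amide (not amine).
  CH(OCOCH3): pendant –OC(=O)CH3: an acyloxy group → ester.
  CH(CONH2): pendant –CONH2: carbonyl C bonded to C and N → amide.
  CH(OH): –OH on an sp³ carbon → alcohol (secondary).
  CH2NHCH2: C–N–C with sp³ carbons and no adjacent C=O → amine (secondary).
  CH(CH2OH): pendant –CH2OH on an sp³ backbone C → alcohol.
  CH2COOCH2: –C(=O)–O–C with C on the carbonyl side → ester.
  CO: –C(=O)– with carbon on both sides → ketone.
  CH(NHCOCH3): pendant –NHC(=O)CH3: N bonded to a carbonyl → amide (not amine).
  CH=CH: C=C double bond → alkene.
  COOCH3: –C(=O)OCH3: carbonyl C bonded to C and to –OCH3 → ester (not ketone + ether).
Ketone appears at: CO → 1.

1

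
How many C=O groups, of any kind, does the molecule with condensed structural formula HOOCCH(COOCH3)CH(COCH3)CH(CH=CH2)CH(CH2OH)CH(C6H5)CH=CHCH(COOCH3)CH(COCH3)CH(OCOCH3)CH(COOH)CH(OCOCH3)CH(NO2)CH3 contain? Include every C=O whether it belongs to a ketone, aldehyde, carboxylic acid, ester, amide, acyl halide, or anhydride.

HOOC: carboxylic acid, 1 C=O (running total 1).
CH(COOCH3): ester, 1 C=O (running total 2).
CH(COCH3): ketone, 1 C=O (running total 3).
CH(COOCH3): ester, 1 C=O (running total 4).
CH(COCH3): ketone, 1 C=O (running total 5).
CH(OCOCH3): ester, 1 C=O (running total 6).
CH(COOH): carboxylic acid, 1 C=O (running total 7).
CH(OCOCH3): ester, 1 C=O (running total 8).

8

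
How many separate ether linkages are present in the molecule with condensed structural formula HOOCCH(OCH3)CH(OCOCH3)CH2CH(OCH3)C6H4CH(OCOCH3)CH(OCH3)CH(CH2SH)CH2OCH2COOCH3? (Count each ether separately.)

4

–COOH: carbonyl C bonded to –OH and C → carboxylic acid (the –OH is not a separate alcohol).
pendant –OCH3: C–O–C with sp³ C, no adjacent C=O → ether.
pendant –OC(=O)CH3: an acyloxy group → ester.
pendant –OCH3: C–O–C with sp³ C, no adjacent C=O → ether.
para-disubstituted benzene ring → arene.
pendant –OC(=O)CH3: an acyloxy group → ester.
pendant –OCH3: C–O–C with sp³ C, no adjacent C=O → ether.
pendant –CH2SH → thiol.
C–O–C with sp³ carbons on both sides and no adjacent C=O → ether.
–C(=O)OCH3: carbonyl C bonded to C and to –OCH3 → ester (not ketone + ether).
Ether appears at: CH(OCH3), CH(OCH3), CH(OCH3), CH2OCH2 → 4.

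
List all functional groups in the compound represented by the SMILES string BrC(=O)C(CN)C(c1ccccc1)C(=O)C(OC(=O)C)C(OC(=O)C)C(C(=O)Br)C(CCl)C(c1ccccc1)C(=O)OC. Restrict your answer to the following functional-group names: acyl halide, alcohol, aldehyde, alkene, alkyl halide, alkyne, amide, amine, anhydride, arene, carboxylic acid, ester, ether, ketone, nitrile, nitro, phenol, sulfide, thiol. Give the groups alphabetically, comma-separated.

acyl halide, alkyl halide, amine, arene, ester, ketone

Reading the structure from left to right:
  BrCO: –C(=O)Br: carbonyl C bonded to C and to a halogen → acyl halide (not alkyl halide).
  CH(CH2NH2): pendant –CH2NH2: N on sp³ C, no adjacent C=O → amine.
  CH(C6H5): pendant –C6H5: benzene ring → arene.
  CO: –C(=O)– with carbon on both sides → ketone.
  CH(OCOCH3): pendant –OC(=O)CH3: an acyloxy group → ester.
  CH(OCOCH3): pendant –OC(=O)CH3: an acyloxy group → ester.
  CH(COBr): pendant –C(=O)X: carbonyl C bonded to C and halogen → acyl halide.
  CH(CH2Cl): pendant –CH2X: halogen on sp³ carbon → alkyl halide.
  CH(C6H5): pendant –C6H5: benzene ring → arene.
  COOCH3: –C(=O)OCH3: carbonyl C bonded to C and to –OCH3 → ester (not ketone + ether).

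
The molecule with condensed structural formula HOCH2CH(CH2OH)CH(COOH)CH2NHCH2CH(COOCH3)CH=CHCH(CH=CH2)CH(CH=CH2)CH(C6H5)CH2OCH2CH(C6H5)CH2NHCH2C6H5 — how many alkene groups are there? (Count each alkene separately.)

HO– on an sp³ carbon → alcohol.
pendant –CH2OH on an sp³ backbone C → alcohol.
pendant –COOH: carbonyl C bonded to C and –OH → carboxylic acid.
C–N–C with sp³ carbons and no adjacent C=O → amine (secondary).
pendant –COOCH3: carbonyl C bonded to C and –OCH3 → ester.
C=C double bond → alkene.
pendant –CH=CH2: C=C double bond → alkene.
pendant –CH=CH2: C=C double bond → alkene.
pendant –C6H5: benzene ring → arene.
C–O–C with sp³ carbons on both sides and no adjacent C=O → ether.
pendant –C6H5: benzene ring → arene.
C–N–C with sp³ carbons and no adjacent C=O → amine (secondary).
–C6H5 phenyl ring → arene.
Alkene appears at: CH=CH, CH(CH=CH2), CH(CH=CH2) → 3.

3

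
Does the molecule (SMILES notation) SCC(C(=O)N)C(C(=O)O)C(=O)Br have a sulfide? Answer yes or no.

no

Working along the chain:
  HSCH2: –SH on an sp³ carbon → thiol.
  CH(CONH2): pendant –CONH2: carbonyl C bonded to C and N → amide.
  CH(COOH): pendant –COOH: carbonyl C bonded to C and –OH → carboxylic acid.
  COBr: –C(=O)Br: carbonyl C bonded to C and to a halogen → acyl halide (not alkyl halide).
The groups actually present are: acyl halide, amide, carboxylic acid, thiol.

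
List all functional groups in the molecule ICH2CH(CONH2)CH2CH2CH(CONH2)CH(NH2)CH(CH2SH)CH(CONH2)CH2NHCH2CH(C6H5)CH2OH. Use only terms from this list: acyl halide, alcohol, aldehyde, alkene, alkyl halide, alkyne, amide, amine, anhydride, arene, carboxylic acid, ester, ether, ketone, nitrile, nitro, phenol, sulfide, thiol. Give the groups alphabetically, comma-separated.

alcohol, alkyl halide, amide, amine, arene, thiol

Working along the chain:
  ICH2: halogen on an sp³ carbon → alkyl halide.
  CH(CONH2): pendant –CONH2: carbonyl C bonded to C and N → amide.
  CH(CONH2): pendant –CONH2: carbonyl C bonded to C and N → amide.
  CH(NH2): –NH2 on an sp³ carbon with no adjacent C=O → amine.
  CH(CH2SH): pendant –CH2SH → thiol.
  CH(CONH2): pendant –CONH2: carbonyl C bonded to C and N → amide.
  CH2NHCH2: C–N–C with sp³ carbons and no adjacent C=O → amine (secondary).
  CH(C6H5): pendant –C6H5: benzene ring → arene.
  CH2OH: –OH on an sp³ carbon → alcohol.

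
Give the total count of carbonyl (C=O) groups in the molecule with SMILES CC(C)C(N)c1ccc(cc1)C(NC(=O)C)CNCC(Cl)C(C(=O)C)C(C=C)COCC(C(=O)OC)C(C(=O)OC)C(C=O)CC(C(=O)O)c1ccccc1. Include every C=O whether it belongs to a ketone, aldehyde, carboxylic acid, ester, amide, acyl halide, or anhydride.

6

CH(NHCOCH3): amide, 1 C=O (running total 1).
CH(COCH3): ketone, 1 C=O (running total 2).
CH(COOCH3): ester, 1 C=O (running total 3).
CH(COOCH3): ester, 1 C=O (running total 4).
CH(CHO): aldehyde, 1 C=O (running total 5).
CH(COOH): carboxylic acid, 1 C=O (running total 6).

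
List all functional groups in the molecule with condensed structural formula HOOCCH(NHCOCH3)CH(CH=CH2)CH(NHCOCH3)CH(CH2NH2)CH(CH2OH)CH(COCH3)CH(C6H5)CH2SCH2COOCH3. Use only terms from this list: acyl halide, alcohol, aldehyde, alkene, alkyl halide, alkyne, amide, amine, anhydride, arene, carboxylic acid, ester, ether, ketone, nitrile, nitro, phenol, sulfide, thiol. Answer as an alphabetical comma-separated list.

alcohol, alkene, amide, amine, arene, carboxylic acid, ester, ketone, sulfide

Working along the chain:
  HOOC: –COOH: carbonyl C bonded to –OH and C → carboxylic acid (the –OH is not a separate alcohol).
  CH(NHCOCH3): pendant –NHC(=O)CH3: N bonded to a carbonyl → amide (not amine).
  CH(CH=CH2): pendant –CH=CH2: C=C double bond → alkene.
  CH(NHCOCH3): pendant –NHC(=O)CH3: N bonded to a carbonyl → amide (not amine).
  CH(CH2NH2): pendant –CH2NH2: N on sp³ C, no adjacent C=O → amine.
  CH(CH2OH): pendant –CH2OH on an sp³ backbone C → alcohol.
  CH(COCH3): pendant –COCH3: carbonyl C bonded to two carbons → ketone.
  CH(C6H5): pendant –C6H5: benzene ring → arene.
  CH2SCH2: C–S–C linkage → sulfide (thioether).
  COOCH3: –C(=O)OCH3: carbonyl C bonded to C and to –OCH3 → ester (not ketone + ether).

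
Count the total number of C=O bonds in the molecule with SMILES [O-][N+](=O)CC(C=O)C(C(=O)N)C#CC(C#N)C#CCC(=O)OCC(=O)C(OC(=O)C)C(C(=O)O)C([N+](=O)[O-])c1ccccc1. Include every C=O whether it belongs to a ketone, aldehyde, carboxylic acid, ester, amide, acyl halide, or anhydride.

6

CH(CHO): aldehyde, 1 C=O (running total 1).
CH(CONH2): amide, 1 C=O (running total 2).
CH2COOCH2: ester, 1 C=O (running total 3).
CO: ketone, 1 C=O (running total 4).
CH(OCOCH3): ester, 1 C=O (running total 5).
CH(COOH): carboxylic acid, 1 C=O (running total 6).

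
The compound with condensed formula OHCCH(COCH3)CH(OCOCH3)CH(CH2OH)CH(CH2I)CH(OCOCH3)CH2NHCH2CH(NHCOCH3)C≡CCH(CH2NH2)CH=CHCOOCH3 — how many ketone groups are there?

1

Reading the structure from left to right:
  OHC: terminal –CHO: carbonyl C bonded to H and C → aldehyde.
  CH(COCH3): pendant –COCH3: carbonyl C bonded to two carbons → ketone.
  CH(OCOCH3): pendant –OC(=O)CH3: an acyloxy group → ester.
  CH(CH2OH): pendant –CH2OH on an sp³ backbone C → alcohol.
  CH(CH2I): pendant –CH2X: halogen on sp³ carbon → alkyl halide.
  CH(OCOCH3): pendant –OC(=O)CH3: an acyloxy group → ester.
  CH2NHCH2: C–N–C with sp³ carbons and no adjacent C=O → amine (secondary).
  CH(NHCOCH3): pendant –NHC(=O)CH3: N bonded to a carbonyl → amide (not amine).
  C≡C: C≡C triple bond → alkyne.
  CH(CH2NH2): pendant –CH2NH2: N on sp³ C, no adjacent C=O → amine.
  CH=CH: C=C double bond → alkene.
  COOCH3: –C(=O)OCH3: carbonyl C bonded to C and to –OCH3 → ester (not ketone + ether).
Ketone appears at: CH(COCH3) → 1.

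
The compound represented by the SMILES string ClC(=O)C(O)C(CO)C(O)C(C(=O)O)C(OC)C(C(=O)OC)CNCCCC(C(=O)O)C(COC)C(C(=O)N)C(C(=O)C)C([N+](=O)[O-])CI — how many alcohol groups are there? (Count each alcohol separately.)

–C(=O)Cl: carbonyl C bonded to C and to a halogen → acyl halide (not alkyl halide).
–OH on an sp³ carbon → alcohol (secondary).
pendant –CH2OH on an sp³ backbone C → alcohol.
–OH on an sp³ carbon → alcohol (secondary).
pendant –COOH: carbonyl C bonded to C and –OH → carboxylic acid.
pendant –OCH3: C–O–C with sp³ C, no adjacent C=O → ether.
pendant –COOCH3: carbonyl C bonded to C and –OCH3 → ester.
C–N–C with sp³ carbons and no adjacent C=O → amine (secondary).
pendant –COOH: carbonyl C bonded to C and –OH → carboxylic acid.
pendant –CH2OCH3: C–O–C linkage → ether.
pendant –CONH2: carbonyl C bonded to C and N → amide.
pendant –COCH3: carbonyl C bonded to two carbons → ketone.
–NO2 on an sp³ carbon → nitro (the N=O is not a carbonyl).
halogen on an sp³ carbon → alkyl halide.
Alcohol appears at: CH(OH), CH(CH2OH), CH(OH) → 3.

3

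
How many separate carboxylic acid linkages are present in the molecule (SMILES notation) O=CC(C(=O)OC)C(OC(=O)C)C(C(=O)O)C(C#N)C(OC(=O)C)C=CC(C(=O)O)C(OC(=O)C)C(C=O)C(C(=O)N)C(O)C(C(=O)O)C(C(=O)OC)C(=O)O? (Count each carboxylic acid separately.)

4

terminal –CHO: carbonyl C bonded to H and C → aldehyde.
pendant –COOCH3: carbonyl C bonded to C and –OCH3 → ester.
pendant –OC(=O)CH3: an acyloxy group → ester.
pendant –COOH: carbonyl C bonded to C and –OH → carboxylic acid.
pendant –C≡N: nitrile.
pendant –OC(=O)CH3: an acyloxy group → ester.
C=C double bond → alkene.
pendant –COOH: carbonyl C bonded to C and –OH → carboxylic acid.
pendant –OC(=O)CH3: an acyloxy group → ester.
pendant –CHO: carbonyl C bonded to C and H → aldehyde.
pendant –CONH2: carbonyl C bonded to C and N → amide.
–OH on an sp³ carbon → alcohol (secondary).
pendant –COOH: carbonyl C bonded to C and –OH → carboxylic acid.
pendant –COOCH3: carbonyl C bonded to C and –OCH3 → ester.
–COOH: carbonyl C bonded to –OH and C → carboxylic acid (the –OH is not a separate alcohol).
Carboxylic acid appears at: CH(COOH), CH(COOH), CH(COOH), COOH → 4.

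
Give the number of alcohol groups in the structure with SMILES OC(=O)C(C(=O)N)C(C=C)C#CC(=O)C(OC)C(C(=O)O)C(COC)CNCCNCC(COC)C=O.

0

–COOH: carbonyl C bonded to –OH and C → carboxylic acid (the –OH is not a separate alcohol).
pendant –CONH2: carbonyl C bonded to C and N → amide.
pendant –CH=CH2: C=C double bond → alkene.
C≡C triple bond → alkyne.
–C(=O)– with carbon on both sides → ketone.
pendant –OCH3: C–O–C with sp³ C, no adjacent C=O → ether.
pendant –COOH: carbonyl C bonded to C and –OH → carboxylic acid.
pendant –CH2OCH3: C–O–C linkage → ether.
C–N–C with sp³ carbons and no adjacent C=O → amine (secondary).
C–N–C with sp³ carbons and no adjacent C=O → amine (secondary).
pendant –CH2OCH3: C–O–C linkage → ether.
terminal –CHO: carbonyl C bonded to H and C → aldehyde.
No segment is a alcohol: HOOC is carboxylic acid, not alcohol; CO is ketone, not alcohol; CH(OCH3) is ether, not alcohol. → 0.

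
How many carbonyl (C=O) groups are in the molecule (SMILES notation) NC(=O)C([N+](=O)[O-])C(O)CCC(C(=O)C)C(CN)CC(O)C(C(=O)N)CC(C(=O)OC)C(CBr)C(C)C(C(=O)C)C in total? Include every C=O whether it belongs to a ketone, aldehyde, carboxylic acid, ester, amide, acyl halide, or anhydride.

H2NCO: amide, 1 C=O (running total 1).
CH(COCH3): ketone, 1 C=O (running total 2).
CH(CONH2): amide, 1 C=O (running total 3).
CH(COOCH3): ester, 1 C=O (running total 4).
CH(COCH3): ketone, 1 C=O (running total 5).

5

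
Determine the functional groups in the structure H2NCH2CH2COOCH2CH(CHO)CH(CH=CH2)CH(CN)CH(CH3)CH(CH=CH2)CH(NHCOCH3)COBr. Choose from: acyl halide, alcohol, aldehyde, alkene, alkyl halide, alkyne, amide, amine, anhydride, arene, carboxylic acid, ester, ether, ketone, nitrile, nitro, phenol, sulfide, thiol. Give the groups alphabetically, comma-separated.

acyl halide, aldehyde, alkene, amide, amine, ester, nitrile

–NH2 on an sp³ carbon with no adjacent C=O → amine.
–C(=O)–O–C with C on the carbonyl side → ester.
pendant –CHO: carbonyl C bonded to C and H → aldehyde.
pendant –CH=CH2: C=C double bond → alkene.
pendant –C≡N: nitrile.
pendant –CH=CH2: C=C double bond → alkene.
pendant –NHC(=O)CH3: N bonded to a carbonyl → amide (not amine).
–C(=O)Br: carbonyl C bonded to C and to a halogen → acyl halide (not alkyl halide).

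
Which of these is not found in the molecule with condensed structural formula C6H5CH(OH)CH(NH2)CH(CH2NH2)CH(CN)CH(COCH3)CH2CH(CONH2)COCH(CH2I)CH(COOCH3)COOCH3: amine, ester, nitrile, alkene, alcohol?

alkene

ester: present (CH(COOCH3) — pendant –COOCH3: carbonyl C bonded to C and –OCH3 → ester).
alcohol: present (CH(OH) — –OH on an sp³ carbon → alcohol (secondary)).
amine: present (CH(NH2) — –NH2 on an sp³ carbon with no adjacent C=O → amine).
nitrile: present (CH(CN) — pendant –C≡N: nitrile).
alkene: absent. In C6H5, the C=C units are part of an aromatic ring, which is an arene, not an isolated alkene.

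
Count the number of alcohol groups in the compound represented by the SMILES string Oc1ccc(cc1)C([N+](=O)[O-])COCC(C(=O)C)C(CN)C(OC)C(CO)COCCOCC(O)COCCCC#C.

2

Reading the structure from left to right:
  HOC6H4: –OH attached directly to an aromatic ring → phenol (not alcohol); the ring itself is an arene.
  CH(NO2): –NO2 on an sp³ carbon → nitro (the N=O is not a carbonyl).
  CH2OCH2: C–O–C with sp³ carbons on both sides and no adjacent C=O → ether.
  CH(COCH3): pendant –COCH3: carbonyl C bonded to two carbons → ketone.
  CH(CH2NH2): pendant –CH2NH2: N on sp³ C, no adjacent C=O → amine.
  CH(OCH3): pendant –OCH3: C–O–C with sp³ C, no adjacent C=O → ether.
  CH(CH2OH): pendant –CH2OH on an sp³ backbone C → alcohol.
  CH2OCH2: C–O–C with sp³ carbons on both sides and no adjacent C=O → ether.
  CH2OCH2: C–O–C with sp³ carbons on both sides and no adjacent C=O → ether.
  CH(OH): –OH on an sp³ carbon → alcohol (secondary).
  CH2OCH2: C–O–C with sp³ carbons on both sides and no adjacent C=O → ether.
  C≡CH: C≡C triple bond → alkyne.
Alcohol appears at: CH(CH2OH), CH(OH) → 2.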